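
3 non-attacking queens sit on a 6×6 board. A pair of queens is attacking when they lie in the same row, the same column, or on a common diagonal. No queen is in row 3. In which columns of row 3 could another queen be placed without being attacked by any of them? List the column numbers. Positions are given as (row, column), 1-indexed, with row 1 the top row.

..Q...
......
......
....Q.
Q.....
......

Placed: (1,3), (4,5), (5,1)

(1,3) attacks row 3 at column 3 and diagonals 1, 5.
(4,5) attacks row 3 at column 5 and diagonals 4, 6.
(5,1) attacks row 3 at column 1 and diagonals 3.
Attacked columns: {1, 3, 4, 5, 6}. Safe: {2}.

columns 2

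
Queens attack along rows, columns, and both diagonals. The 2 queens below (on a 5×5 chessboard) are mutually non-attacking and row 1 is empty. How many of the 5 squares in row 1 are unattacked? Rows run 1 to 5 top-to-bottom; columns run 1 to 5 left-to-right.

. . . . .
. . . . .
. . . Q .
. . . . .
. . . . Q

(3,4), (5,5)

(3,4) attacks row 1 at column 4 and diagonals 2.
(5,5) attacks row 1 at column 5 and diagonals 1.
Attacked columns: {1, 2, 4, 5}. Safe: {3}.

1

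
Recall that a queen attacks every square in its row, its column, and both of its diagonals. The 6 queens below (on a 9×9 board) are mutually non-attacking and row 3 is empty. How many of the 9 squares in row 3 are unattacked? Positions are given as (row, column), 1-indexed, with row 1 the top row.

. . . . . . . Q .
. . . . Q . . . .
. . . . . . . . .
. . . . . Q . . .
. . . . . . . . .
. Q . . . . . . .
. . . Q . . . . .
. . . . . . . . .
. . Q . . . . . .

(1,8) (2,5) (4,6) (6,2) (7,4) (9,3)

(1,8) attacks row 3 at column 8 and diagonals 6.
(2,5) attacks row 3 at column 5 and diagonals 4, 6.
(4,6) attacks row 3 at column 6 and diagonals 5, 7.
(6,2) attacks row 3 at column 2 and diagonals 5.
(7,4) attacks row 3 at column 4 and diagonals 8.
(9,3) attacks row 3 at column 3 and diagonals 9.
Attacked columns: {2, 3, 4, 5, 6, 7, 8, 9}. Safe: {1}.

1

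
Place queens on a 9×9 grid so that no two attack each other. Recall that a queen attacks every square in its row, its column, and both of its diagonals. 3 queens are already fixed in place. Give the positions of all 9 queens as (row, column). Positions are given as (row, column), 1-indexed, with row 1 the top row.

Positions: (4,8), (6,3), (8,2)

Row 1: attacked by (4,8)→{5,8}; (6,3)→{3,8}; (8,2)→{2,9}. Safe: 1, 4, 6, 7. Place at column 4.
Row 2: attacked by (1,4)→{3,4,5}; (4,8)→{6,8}; (6,3)→{3,7}; (8,2)→{2,8}. Safe: 1, 9. Place at column 9.
Row 3: attacked by (1,4)→{2,4,6}; (2,9)→{8,9}; (4,8)→{7,8,9}; (6,3)→{3,6}; (8,2)→{2,7}. Safe: 1, 5. Place at column 5.
Row 5: attacked by (1,4)→{4,8}; (2,9)→{6,9}; (3,5)→{3,5,7}; (4,8)→{7,8,9}; (6,3)→{2,3,4}; (8,2)→{2,5}. Safe: 1. Place at column 1.
Row 7: attacked by (1,4)→{4}; (2,9)→{4,9}; (3,5)→{1,5,9}; (4,8)→{5,8}; (5,1)→{1,3}; (6,3)→{2,3,4}; (8,2)→{1,2,3}. Safe: 6, 7. Place at column 6.
Row 9: attacked by (1,4)→{4}; (2,9)→{2,9}; (3,5)→{5}; (4,8)→{3,8}; (5,1)→{1,5}; (6,3)→{3,6}; (7,6)→{4,6,8}; (8,2)→{1,2,3}. Safe: 7. Place at column 7.
Columns [4, 9, 5, 8, 1, 3, 6, 2, 7], r−c [-3, -7, -2, -4, 4, 3, 1, 6, 2], r+c [5, 11, 8, 12, 6, 9, 13, 10, 16] are all distinct, so no two queens attack.

(1,4) (2,9) (3,5) (4,8) (5,1) (6,3) (7,6) (8,2) (9,7)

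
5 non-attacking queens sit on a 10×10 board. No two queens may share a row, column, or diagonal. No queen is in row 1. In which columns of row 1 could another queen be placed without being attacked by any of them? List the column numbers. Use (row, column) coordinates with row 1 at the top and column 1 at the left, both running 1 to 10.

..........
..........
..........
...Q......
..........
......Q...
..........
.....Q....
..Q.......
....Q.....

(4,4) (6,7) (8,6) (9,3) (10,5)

columns 8, 9, 10

(4,4) attacks row 1 at column 4 and diagonals 1, 7.
(6,7) attacks row 1 at column 7 and diagonals 2.
(8,6) attacks row 1 at column 6.
(9,3) attacks row 1 at column 3.
(10,5) attacks row 1 at column 5.
Attacked columns: {1, 2, 3, 4, 5, 6, 7}. Safe: {8, 9, 10}.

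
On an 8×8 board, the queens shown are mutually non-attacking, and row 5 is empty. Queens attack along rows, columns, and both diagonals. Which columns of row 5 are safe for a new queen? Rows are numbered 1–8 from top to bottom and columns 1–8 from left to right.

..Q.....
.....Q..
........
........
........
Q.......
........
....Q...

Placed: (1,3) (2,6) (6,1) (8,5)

(1,3) attacks row 5 at column 3 and diagonals 7.
(2,6) attacks row 5 at column 6 and diagonals 3.
(6,1) attacks row 5 at column 1 and diagonals 2.
(8,5) attacks row 5 at column 5 and diagonals 2, 8.
Attacked columns: {1, 2, 3, 5, 6, 7, 8}. Safe: {4}.

columns 4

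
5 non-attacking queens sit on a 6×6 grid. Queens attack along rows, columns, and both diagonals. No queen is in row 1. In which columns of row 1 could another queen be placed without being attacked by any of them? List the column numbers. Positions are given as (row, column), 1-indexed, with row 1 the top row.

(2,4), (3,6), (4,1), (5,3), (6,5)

columns 2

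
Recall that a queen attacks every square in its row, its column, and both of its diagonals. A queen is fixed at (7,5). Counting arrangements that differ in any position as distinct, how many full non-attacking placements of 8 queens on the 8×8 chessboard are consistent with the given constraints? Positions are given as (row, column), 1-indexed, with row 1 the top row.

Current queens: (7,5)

8

Branch on row 1: col 1 → 1; col 2 → 0; col 3 → 1; col 4 → 3; col 6 → 3; col 7 → 0; col 8 → 0.
Sum: 1 + 0 + 1 + 3 + 3 + 0 + 0 = 8.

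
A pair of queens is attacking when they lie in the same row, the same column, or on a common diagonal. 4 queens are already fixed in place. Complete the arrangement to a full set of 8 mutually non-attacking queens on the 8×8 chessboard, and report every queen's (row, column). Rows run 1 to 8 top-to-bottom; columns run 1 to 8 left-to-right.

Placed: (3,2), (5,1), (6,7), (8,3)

Row 1: attacked by (3,2)→{2,4}; (5,1)→{1,5}; (6,7)→{2,7}; (8,3)→{3}. Safe: 6, 8. Place at column 6.
Row 2: attacked by (1,6)→{5,6,7}; (3,2)→{1,2,3}; (5,1)→{1,4}; (6,7)→{3,7}; (8,3)→{3}. Safe: 8. Place at column 8.
Row 4: attacked by (1,6)→{3,6}; (2,8)→{6,8}; (3,2)→{1,2,3}; (5,1)→{1,2}; (6,7)→{5,7}; (8,3)→{3,7}. Safe: 4. Place at column 4.
Row 7: attacked by (1,6)→{6}; (2,8)→{3,8}; (3,2)→{2,6}; (4,4)→{1,4,7}; (5,1)→{1,3}; (6,7)→{6,7,8}; (8,3)→{2,3,4}. Safe: 5. Place at column 5.
Columns [6, 8, 2, 4, 1, 7, 5, 3], r−c [-5, -6, 1, 0, 4, -1, 2, 5], r+c [7, 10, 5, 8, 6, 13, 12, 11] are all distinct, so no two queens attack.

(1,6) (2,8) (3,2) (4,4) (5,1) (6,7) (7,5) (8,3)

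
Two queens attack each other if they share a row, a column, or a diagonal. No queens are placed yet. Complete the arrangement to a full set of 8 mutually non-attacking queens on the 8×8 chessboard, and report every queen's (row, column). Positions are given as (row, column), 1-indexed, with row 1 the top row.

Row 1: Safe: 1, 2, 3, 4, 5, 6, 7, 8. Place at column 6.
Row 2: attacked by (1,6)→{5,6,7}. Safe: 1, 2, 3, 4, 8. Place at column 4.
Row 3: attacked by (1,6)→{4,6,8}; (2,4)→{3,4,5}. Safe: 1, 2, 7. Place at column 7.
Row 4: attacked by (1,6)→{3,6}; (2,4)→{2,4,6}; (3,7)→{6,7,8}. Safe: 1, 5. Place at column 1.
Row 5: attacked by (1,6)→{2,6}; (2,4)→{1,4,7}; (3,7)→{5,7}; (4,1)→{1,2}. Safe: 3, 8. Place at column 8.
Row 6: attacked by (1,6)→{1,6}; (2,4)→{4,8}; (3,7)→{4,7}; (4,1)→{1,3}; (5,8)→{7,8}. Safe: 2, 5. Place at column 2.
Row 7: attacked by (1,6)→{6}; (2,4)→{4}; (3,7)→{3,7}; (4,1)→{1,4}; (5,8)→{6,8}; (6,2)→{1,2,3}. Safe: 5. Place at column 5.
Row 8: attacked by (1,6)→{6}; (2,4)→{4}; (3,7)→{2,7}; (4,1)→{1,5}; (5,8)→{5,8}; (6,2)→{2,4}; (7,5)→{4,5,6}. Safe: 3. Place at column 3.
Columns [6, 4, 7, 1, 8, 2, 5, 3], r−c [-5, -2, -4, 3, -3, 4, 2, 5], r+c [7, 6, 10, 5, 13, 8, 12, 11] are all distinct, so no two queens attack.

(1,6) (2,4) (3,7) (4,1) (5,8) (6,2) (7,5) (8,3)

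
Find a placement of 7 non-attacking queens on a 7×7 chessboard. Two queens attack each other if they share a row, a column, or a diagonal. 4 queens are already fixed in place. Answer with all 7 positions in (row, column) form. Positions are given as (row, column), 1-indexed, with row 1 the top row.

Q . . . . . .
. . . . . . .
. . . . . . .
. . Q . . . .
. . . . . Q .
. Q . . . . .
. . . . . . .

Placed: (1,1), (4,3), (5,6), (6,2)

Row 2: attacked by (1,1)→{1,2}; (4,3)→{1,3,5}; (5,6)→{3,6}; (6,2)→{2,6}. Safe: 4, 7. Place at column 4.
Row 3: attacked by (1,1)→{1,3}; (2,4)→{3,4,5}; (4,3)→{2,3,4}; (5,6)→{4,6}; (6,2)→{2,5}. Safe: 7. Place at column 7.
Row 7: attacked by (1,1)→{1,7}; (2,4)→{4}; (3,7)→{3,7}; (4,3)→{3,6}; (5,6)→{4,6}; (6,2)→{1,2,3}. Safe: 5. Place at column 5.
Columns [1, 4, 7, 3, 6, 2, 5], r−c [0, -2, -4, 1, -1, 4, 2], r+c [2, 6, 10, 7, 11, 8, 12] are all distinct, so no two queens attack.

(1,1) (2,4) (3,7) (4,3) (5,6) (6,2) (7,5)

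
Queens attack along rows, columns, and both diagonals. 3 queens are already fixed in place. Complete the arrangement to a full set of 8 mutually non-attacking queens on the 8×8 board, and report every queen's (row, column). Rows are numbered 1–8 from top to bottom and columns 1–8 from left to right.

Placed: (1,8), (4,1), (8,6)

Row 2: attacked by (1,8)→{7,8}; (4,1)→{1,3}; (8,6)→{6}. Safe: 2, 4, 5. Place at column 2.
Row 3: attacked by (1,8)→{6,8}; (2,2)→{1,2,3}; (4,1)→{1,2}; (8,6)→{1,6}. Safe: 4, 5, 7. Place at column 4.
Row 5: attacked by (1,8)→{4,8}; (2,2)→{2,5}; (3,4)→{2,4,6}; (4,1)→{1,2}; (8,6)→{3,6}. Safe: 7. Place at column 7.
Row 6: attacked by (1,8)→{3,8}; (2,2)→{2,6}; (3,4)→{1,4,7}; (4,1)→{1,3}; (5,7)→{6,7,8}; (8,6)→{4,6,8}. Safe: 5. Place at column 5.
Row 7: attacked by (1,8)→{2,8}; (2,2)→{2,7}; (3,4)→{4,8}; (4,1)→{1,4}; (5,7)→{5,7}; (6,5)→{4,5,6}; (8,6)→{5,6,7}. Safe: 3. Place at column 3.
Columns [8, 2, 4, 1, 7, 5, 3, 6], r−c [-7, 0, -1, 3, -2, 1, 4, 2], r+c [9, 4, 7, 5, 12, 11, 10, 14] are all distinct, so no two queens attack.

(1,8) (2,2) (3,4) (4,1) (5,7) (6,5) (7,3) (8,6)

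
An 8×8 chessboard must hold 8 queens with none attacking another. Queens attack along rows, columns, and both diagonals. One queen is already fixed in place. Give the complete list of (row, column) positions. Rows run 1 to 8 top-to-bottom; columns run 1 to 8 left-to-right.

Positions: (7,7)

Row 1: attacked by (7,7)→{1,7}. Safe: 2, 3, 4, 5, 6, 8. Place at column 8.
Row 2: attacked by (1,8)→{7,8}; (7,7)→{2,7}. Safe: 1, 3, 4, 5, 6. Place at column 4.
Row 3: attacked by (1,8)→{6,8}; (2,4)→{3,4,5}; (7,7)→{3,7}. Safe: 1, 2. Place at column 1.
Row 4: attacked by (1,8)→{5,8}; (2,4)→{2,4,6}; (3,1)→{1,2}; (7,7)→{4,7}. Safe: 3. Place at column 3.
Row 5: attacked by (1,8)→{4,8}; (2,4)→{1,4,7}; (3,1)→{1,3}; (4,3)→{2,3,4}; (7,7)→{5,7}. Safe: 6. Place at column 6.
Row 6: attacked by (1,8)→{3,8}; (2,4)→{4,8}; (3,1)→{1,4}; (4,3)→{1,3,5}; (5,6)→{5,6,7}; (7,7)→{6,7,8}. Safe: 2. Place at column 2.
Row 8: attacked by (1,8)→{1,8}; (2,4)→{4}; (3,1)→{1,6}; (4,3)→{3,7}; (5,6)→{3,6}; (6,2)→{2,4}; (7,7)→{6,7,8}. Safe: 5. Place at column 5.
Columns [8, 4, 1, 3, 6, 2, 7, 5], r−c [-7, -2, 2, 1, -1, 4, 0, 3], r+c [9, 6, 4, 7, 11, 8, 14, 13] are all distinct, so no two queens attack.

(1,8) (2,4) (3,1) (4,3) (5,6) (6,2) (7,7) (8,5)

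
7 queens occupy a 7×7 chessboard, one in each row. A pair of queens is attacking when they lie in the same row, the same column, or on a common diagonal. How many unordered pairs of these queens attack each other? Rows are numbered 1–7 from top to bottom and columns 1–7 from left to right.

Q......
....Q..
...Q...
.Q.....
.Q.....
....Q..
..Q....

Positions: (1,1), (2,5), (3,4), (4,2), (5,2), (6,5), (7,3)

5

Same column: (2,5)–(6,5) (column 5); (4,2)–(5,2) (column 2).
Same diagonal: (2,5)–(3,4) (|2−3| = |5−4| = 1); (2,5)–(5,2) (|2−5| = |5−2| = 3); (3,4)–(5,2) (|3−5| = |4−2| = 2).
Total attacking pairs: 5.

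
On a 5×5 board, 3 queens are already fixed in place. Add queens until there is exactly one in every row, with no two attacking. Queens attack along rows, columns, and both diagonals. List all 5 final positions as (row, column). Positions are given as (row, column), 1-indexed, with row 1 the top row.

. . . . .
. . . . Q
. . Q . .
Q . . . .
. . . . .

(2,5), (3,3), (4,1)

(1,2) (2,5) (3,3) (4,1) (5,4)

Row 1: attacked by (2,5)→{4,5}; (3,3)→{1,3,5}; (4,1)→{1,4}. Safe: 2. Place at column 2.
Row 5: attacked by (1,2)→{2}; (2,5)→{2,5}; (3,3)→{1,3,5}; (4,1)→{1,2}. Safe: 4. Place at column 4.
Columns [2, 5, 3, 1, 4], r−c [-1, -3, 0, 3, 1], r+c [3, 7, 6, 5, 9] are all distinct, so no two queens attack.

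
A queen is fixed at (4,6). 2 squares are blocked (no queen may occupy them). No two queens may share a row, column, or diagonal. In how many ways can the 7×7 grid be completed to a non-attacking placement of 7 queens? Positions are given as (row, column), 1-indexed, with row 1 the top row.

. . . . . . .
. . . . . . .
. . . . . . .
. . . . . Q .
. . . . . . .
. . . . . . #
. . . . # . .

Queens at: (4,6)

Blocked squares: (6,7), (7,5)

3

Branch on row 1: col 1 → 0; col 2 → 0; col 4 → 1; col 5 → 2; col 7 → 0.
Sum: 0 + 0 + 1 + 2 + 0 = 3.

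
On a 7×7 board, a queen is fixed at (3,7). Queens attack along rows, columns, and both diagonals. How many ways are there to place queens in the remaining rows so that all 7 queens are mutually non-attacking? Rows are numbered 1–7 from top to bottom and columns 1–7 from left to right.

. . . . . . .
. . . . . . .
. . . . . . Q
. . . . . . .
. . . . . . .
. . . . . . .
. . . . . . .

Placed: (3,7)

Branch on row 1: col 1 → 1; col 2 → 1; col 3 → 1; col 4 → 1; col 6 → 2.
Sum: 1 + 1 + 1 + 1 + 2 = 6.

6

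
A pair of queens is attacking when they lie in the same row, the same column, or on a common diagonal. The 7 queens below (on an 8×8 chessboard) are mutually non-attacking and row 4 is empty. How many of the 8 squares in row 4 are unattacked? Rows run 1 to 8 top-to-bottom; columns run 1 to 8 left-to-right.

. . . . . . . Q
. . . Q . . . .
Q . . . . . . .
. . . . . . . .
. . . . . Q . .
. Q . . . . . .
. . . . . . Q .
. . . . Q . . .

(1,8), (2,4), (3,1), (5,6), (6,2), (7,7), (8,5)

(1,8) attacks row 4 at column 8 and diagonals 5.
(2,4) attacks row 4 at column 4 and diagonals 2, 6.
(3,1) attacks row 4 at column 1 and diagonals 2.
(5,6) attacks row 4 at column 6 and diagonals 5, 7.
(6,2) attacks row 4 at column 2 and diagonals 4.
(7,7) attacks row 4 at column 7 and diagonals 4.
(8,5) attacks row 4 at column 5 and diagonals 1.
Attacked columns: {1, 2, 4, 5, 6, 7, 8}. Safe: {3}.

1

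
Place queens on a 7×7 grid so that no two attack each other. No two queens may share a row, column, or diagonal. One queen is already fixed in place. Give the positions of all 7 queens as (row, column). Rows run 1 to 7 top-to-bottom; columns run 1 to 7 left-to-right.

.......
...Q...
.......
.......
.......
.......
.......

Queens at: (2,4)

(1,1) (2,4) (3,7) (4,3) (5,6) (6,2) (7,5)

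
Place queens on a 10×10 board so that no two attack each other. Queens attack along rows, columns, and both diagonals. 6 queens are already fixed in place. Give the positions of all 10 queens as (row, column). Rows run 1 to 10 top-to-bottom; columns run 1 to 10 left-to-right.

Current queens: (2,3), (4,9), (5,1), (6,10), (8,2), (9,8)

Row 1: attacked by (2,3)→{2,3,4}; (4,9)→{6,9}; (5,1)→{1,5}; (6,10)→{5,10}; (8,2)→{2,9}; (9,8)→{8}. Safe: 7. Place at column 7.
Row 3: attacked by (1,7)→{5,7,9}; (2,3)→{2,3,4}; (4,9)→{8,9,10}; (5,1)→{1,3}; (6,10)→{7,10}; (8,2)→{2,7}; (9,8)→{2,8}. Safe: 6. Place at column 6.
Row 7: attacked by (1,7)→{1,7}; (2,3)→{3,8}; (3,6)→{2,6,10}; (4,9)→{6,9}; (5,1)→{1,3}; (6,10)→{9,10}; (8,2)→{1,2,3}; (9,8)→{6,8,10}. Safe: 4, 5. Place at column 4.
Row 10: attacked by (1,7)→{7}; (2,3)→{3}; (3,6)→{6}; (4,9)→{3,9}; (5,1)→{1,6}; (6,10)→{6,10}; (7,4)→{1,4,7}; (8,2)→{2,4}; (9,8)→{7,8,9}. Safe: 5. Place at column 5.
Columns [7, 3, 6, 9, 1, 10, 4, 2, 8, 5], r−c [-6, -1, -3, -5, 4, -4, 3, 6, 1, 5], r+c [8, 5, 9, 13, 6, 16, 11, 10, 17, 15] are all distinct, so no two queens attack.

(1,7) (2,3) (3,6) (4,9) (5,1) (6,10) (7,4) (8,2) (9,8) (10,5)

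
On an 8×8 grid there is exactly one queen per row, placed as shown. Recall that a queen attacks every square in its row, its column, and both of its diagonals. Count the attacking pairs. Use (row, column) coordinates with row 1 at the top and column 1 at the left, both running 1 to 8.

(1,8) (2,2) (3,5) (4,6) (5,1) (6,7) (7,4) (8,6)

Same column: (4,6)–(8,6) (column 6).
Same diagonal: (3,5)–(4,6) (|3−4| = |5−6| = 1).
Total attacking pairs: 2.

2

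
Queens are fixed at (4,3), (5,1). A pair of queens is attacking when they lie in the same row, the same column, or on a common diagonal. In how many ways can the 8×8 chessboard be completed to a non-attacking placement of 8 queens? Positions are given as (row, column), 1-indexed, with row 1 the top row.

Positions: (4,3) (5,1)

Branch on row 1: col 2 → 1; col 4 → 3; col 7 → 1; col 8 → 1.
Sum: 1 + 3 + 1 + 1 = 6.

6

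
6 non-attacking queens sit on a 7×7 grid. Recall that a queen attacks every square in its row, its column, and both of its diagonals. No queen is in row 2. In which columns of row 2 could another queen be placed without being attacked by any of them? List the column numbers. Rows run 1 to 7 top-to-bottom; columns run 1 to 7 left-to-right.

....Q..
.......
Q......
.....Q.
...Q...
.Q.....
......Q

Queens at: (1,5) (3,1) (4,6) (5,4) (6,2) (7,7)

(1,5) attacks row 2 at column 5 and diagonals 4, 6.
(3,1) attacks row 2 at column 1 and diagonals 2.
(4,6) attacks row 2 at column 6 and diagonals 4.
(5,4) attacks row 2 at column 4 and diagonals 1, 7.
(6,2) attacks row 2 at column 2 and diagonals 6.
(7,7) attacks row 2 at column 7 and diagonals 2.
Attacked columns: {1, 2, 4, 5, 6, 7}. Safe: {3}.

columns 3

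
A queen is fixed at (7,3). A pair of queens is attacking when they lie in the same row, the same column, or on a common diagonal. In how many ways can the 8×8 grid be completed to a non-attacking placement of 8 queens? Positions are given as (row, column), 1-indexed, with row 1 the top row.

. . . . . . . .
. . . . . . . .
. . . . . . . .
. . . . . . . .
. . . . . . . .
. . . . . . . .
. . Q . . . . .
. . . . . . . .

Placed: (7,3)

14

Branch on row 1: col 1 → 0; col 2 → 1; col 4 → 6; col 5 → 3; col 6 → 0; col 7 → 3; col 8 → 1.
Sum: 0 + 1 + 6 + 3 + 0 + 3 + 1 = 14.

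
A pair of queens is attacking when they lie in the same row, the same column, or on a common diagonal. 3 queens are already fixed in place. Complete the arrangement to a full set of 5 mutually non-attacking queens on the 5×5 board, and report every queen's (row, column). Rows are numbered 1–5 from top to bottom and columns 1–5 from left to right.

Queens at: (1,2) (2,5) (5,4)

Row 3: attacked by (1,2)→{2,4}; (2,5)→{4,5}; (5,4)→{2,4}. Safe: 1, 3. Place at column 3.
Row 4: attacked by (1,2)→{2,5}; (2,5)→{3,5}; (3,3)→{2,3,4}; (5,4)→{3,4,5}. Safe: 1. Place at column 1.
Columns [2, 5, 3, 1, 4], r−c [-1, -3, 0, 3, 1], r+c [3, 7, 6, 5, 9] are all distinct, so no two queens attack.

(1,2) (2,5) (3,3) (4,1) (5,4)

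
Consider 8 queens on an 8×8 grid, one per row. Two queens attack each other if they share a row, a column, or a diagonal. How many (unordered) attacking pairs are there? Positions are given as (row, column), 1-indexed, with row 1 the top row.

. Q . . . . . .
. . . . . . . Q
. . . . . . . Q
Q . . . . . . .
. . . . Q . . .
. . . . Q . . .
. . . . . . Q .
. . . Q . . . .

5

Same column: (2,8)–(3,8) (column 8); (5,5)–(6,5) (column 5).
Same diagonal: (2,8)–(5,5) (|2−5| = |8−5| = 3); (3,8)–(6,5) (|3−6| = |8−5| = 3); (5,5)–(7,7) (|5−7| = |5−7| = 2).
Total attacking pairs: 5.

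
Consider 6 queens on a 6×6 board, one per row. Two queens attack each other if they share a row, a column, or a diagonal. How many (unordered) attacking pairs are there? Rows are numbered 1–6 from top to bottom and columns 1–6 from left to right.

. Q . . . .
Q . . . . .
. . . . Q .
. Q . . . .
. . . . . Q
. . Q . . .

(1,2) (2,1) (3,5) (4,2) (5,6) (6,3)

3

Same column: (1,2)–(4,2) (column 2).
Same diagonal: (1,2)–(2,1) (|1−2| = |2−1| = 1); (1,2)–(5,6) (|1−5| = |2−6| = 4).
Total attacking pairs: 3.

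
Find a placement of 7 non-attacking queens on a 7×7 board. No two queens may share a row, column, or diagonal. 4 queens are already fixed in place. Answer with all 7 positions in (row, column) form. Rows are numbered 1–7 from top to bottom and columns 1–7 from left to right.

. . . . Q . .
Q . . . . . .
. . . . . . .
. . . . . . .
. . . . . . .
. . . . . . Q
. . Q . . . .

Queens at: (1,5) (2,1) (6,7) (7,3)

Row 3: attacked by (1,5)→{3,5,7}; (2,1)→{1,2}; (6,7)→{4,7}; (7,3)→{3,7}. Safe: 6. Place at column 6.
Row 4: attacked by (1,5)→{2,5}; (2,1)→{1,3}; (3,6)→{5,6,7}; (6,7)→{5,7}; (7,3)→{3,6}. Safe: 4. Place at column 4.
Row 5: attacked by (1,5)→{1,5}; (2,1)→{1,4}; (3,6)→{4,6}; (4,4)→{3,4,5}; (6,7)→{6,7}; (7,3)→{1,3,5}. Safe: 2. Place at column 2.
Columns [5, 1, 6, 4, 2, 7, 3], r−c [-4, 1, -3, 0, 3, -1, 4], r+c [6, 3, 9, 8, 7, 13, 10] are all distinct, so no two queens attack.

(1,5) (2,1) (3,6) (4,4) (5,2) (6,7) (7,3)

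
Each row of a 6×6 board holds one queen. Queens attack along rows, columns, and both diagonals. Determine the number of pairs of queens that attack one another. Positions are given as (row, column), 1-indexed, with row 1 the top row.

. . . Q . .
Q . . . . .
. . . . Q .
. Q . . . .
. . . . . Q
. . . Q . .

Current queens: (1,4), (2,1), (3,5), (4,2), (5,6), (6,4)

Same column: (1,4)–(6,4) (column 4).
Same diagonal: (4,2)–(6,4) (|4−6| = |2−4| = 2).
Total attacking pairs: 2.

2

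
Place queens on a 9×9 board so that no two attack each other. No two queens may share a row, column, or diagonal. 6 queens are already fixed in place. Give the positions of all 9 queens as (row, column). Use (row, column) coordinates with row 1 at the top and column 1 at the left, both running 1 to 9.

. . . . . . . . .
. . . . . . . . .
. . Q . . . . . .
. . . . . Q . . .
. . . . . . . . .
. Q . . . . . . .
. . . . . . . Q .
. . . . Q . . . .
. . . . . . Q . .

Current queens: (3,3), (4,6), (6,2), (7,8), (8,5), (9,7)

(1,4) (2,1) (3,3) (4,6) (5,9) (6,2) (7,8) (8,5) (9,7)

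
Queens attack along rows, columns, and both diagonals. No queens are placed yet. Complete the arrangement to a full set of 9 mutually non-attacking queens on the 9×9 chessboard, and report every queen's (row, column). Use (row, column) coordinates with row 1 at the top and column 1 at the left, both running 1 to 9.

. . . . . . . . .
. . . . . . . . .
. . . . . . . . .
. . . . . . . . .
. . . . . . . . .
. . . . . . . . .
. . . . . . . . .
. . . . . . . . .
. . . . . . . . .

(1,4) (2,6) (3,9) (4,3) (5,1) (6,8) (7,2) (8,5) (9,7)

Row 1: Safe: 1, 2, 3, 4, 5, 6, 7, 8, 9. Place at column 4.
Row 2: attacked by (1,4)→{3,4,5}. Safe: 1, 2, 6, 7, 8, 9. Place at column 6.
Row 3: attacked by (1,4)→{2,4,6}; (2,6)→{5,6,7}. Safe: 1, 3, 8, 9. Place at column 9.
Row 4: attacked by (1,4)→{1,4,7}; (2,6)→{4,6,8}; (3,9)→{8,9}. Safe: 2, 3, 5. Place at column 3.
Row 5: attacked by (1,4)→{4,8}; (2,6)→{3,6,9}; (3,9)→{7,9}; (4,3)→{2,3,4}. Safe: 1, 5. Place at column 1.
Row 6: attacked by (1,4)→{4,9}; (2,6)→{2,6}; (3,9)→{6,9}; (4,3)→{1,3,5}; (5,1)→{1,2}. Safe: 7, 8. Place at column 8.
Row 7: attacked by (1,4)→{4}; (2,6)→{1,6}; (3,9)→{5,9}; (4,3)→{3,6}; (5,1)→{1,3}; (6,8)→{7,8,9}. Safe: 2. Place at column 2.
Row 8: attacked by (1,4)→{4}; (2,6)→{6}; (3,9)→{4,9}; (4,3)→{3,7}; (5,1)→{1,4}; (6,8)→{6,8}; (7,2)→{1,2,3}. Safe: 5. Place at column 5.
Row 9: attacked by (1,4)→{4}; (2,6)→{6}; (3,9)→{3,9}; (4,3)→{3,8}; (5,1)→{1,5}; (6,8)→{5,8}; (7,2)→{2,4}; (8,5)→{4,5,6}. Safe: 7. Place at column 7.
Columns [4, 6, 9, 3, 1, 8, 2, 5, 7], r−c [-3, -4, -6, 1, 4, -2, 5, 3, 2], r+c [5, 8, 12, 7, 6, 14, 9, 13, 16] are all distinct, so no two queens attack.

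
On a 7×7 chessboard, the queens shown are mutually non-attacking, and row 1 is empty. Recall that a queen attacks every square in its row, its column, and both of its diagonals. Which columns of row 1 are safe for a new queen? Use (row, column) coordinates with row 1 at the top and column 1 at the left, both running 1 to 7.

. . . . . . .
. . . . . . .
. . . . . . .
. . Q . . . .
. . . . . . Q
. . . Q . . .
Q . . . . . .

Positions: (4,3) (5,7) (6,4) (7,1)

(4,3) attacks row 1 at column 3 and diagonals 6.
(5,7) attacks row 1 at column 7 and diagonals 3.
(6,4) attacks row 1 at column 4.
(7,1) attacks row 1 at column 1 and diagonals 7.
Attacked columns: {1, 3, 4, 6, 7}. Safe: {2, 5}.

columns 2, 5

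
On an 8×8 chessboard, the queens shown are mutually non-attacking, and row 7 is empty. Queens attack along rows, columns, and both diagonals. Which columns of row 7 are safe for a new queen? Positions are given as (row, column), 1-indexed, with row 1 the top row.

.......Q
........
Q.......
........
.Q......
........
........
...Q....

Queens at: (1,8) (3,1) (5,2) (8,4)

(1,8) attacks row 7 at column 8 and diagonals 2.
(3,1) attacks row 7 at column 1 and diagonals 5.
(5,2) attacks row 7 at column 2 and diagonals 4.
(8,4) attacks row 7 at column 4 and diagonals 3, 5.
Attacked columns: {1, 2, 3, 4, 5, 8}. Safe: {6, 7}.

columns 6, 7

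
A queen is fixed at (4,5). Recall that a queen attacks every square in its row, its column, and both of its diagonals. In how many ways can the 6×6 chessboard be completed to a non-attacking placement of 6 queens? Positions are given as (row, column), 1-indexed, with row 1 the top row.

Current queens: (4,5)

Branch on row 1: col 1 → 0; col 3 → 1; col 4 → 0; col 6 → 0.
Sum: 0 + 1 + 0 + 0 = 1.

1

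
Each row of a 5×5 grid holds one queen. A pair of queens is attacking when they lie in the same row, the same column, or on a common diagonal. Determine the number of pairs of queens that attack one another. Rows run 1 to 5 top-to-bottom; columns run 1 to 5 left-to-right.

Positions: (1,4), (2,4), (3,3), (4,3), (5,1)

Same column: (1,4)–(2,4) (column 4); (3,3)–(4,3) (column 3).
Same diagonal: (2,4)–(3,3) (|2−3| = |4−3| = 1); (2,4)–(5,1) (|2−5| = |4−1| = 3); (3,3)–(5,1) (|3−5| = |3−1| = 2).
Total attacking pairs: 5.

5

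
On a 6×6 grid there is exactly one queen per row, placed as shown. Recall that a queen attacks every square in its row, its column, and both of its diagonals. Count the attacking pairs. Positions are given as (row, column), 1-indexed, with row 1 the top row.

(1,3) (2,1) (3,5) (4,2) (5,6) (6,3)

2

Same column: (1,3)–(6,3) (column 3).
Same diagonal: (1,3)–(3,5) (|1−3| = |3−5| = 2).
Total attacking pairs: 2.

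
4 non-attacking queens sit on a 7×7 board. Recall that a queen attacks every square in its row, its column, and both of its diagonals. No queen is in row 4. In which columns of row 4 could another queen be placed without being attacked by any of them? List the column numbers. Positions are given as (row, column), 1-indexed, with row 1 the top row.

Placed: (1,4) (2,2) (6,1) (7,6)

(1,4) attacks row 4 at column 4 and diagonals 1, 7.
(2,2) attacks row 4 at column 2 and diagonals 4.
(6,1) attacks row 4 at column 1 and diagonals 3.
(7,6) attacks row 4 at column 6 and diagonals 3.
Attacked columns: {1, 2, 3, 4, 6, 7}. Safe: {5}.

columns 5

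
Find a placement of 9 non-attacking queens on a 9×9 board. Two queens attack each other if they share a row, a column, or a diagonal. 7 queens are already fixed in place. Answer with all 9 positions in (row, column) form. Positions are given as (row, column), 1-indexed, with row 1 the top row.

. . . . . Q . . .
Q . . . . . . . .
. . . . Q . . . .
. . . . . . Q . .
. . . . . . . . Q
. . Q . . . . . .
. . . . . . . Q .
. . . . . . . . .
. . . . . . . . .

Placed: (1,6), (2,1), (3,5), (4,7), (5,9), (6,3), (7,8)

(1,6) (2,1) (3,5) (4,7) (5,9) (6,3) (7,8) (8,2) (9,4)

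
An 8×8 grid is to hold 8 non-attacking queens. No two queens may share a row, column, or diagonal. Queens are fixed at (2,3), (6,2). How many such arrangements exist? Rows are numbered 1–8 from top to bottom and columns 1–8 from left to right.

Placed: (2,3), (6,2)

3

Branch on row 1: col 1 → 0; col 5 → 1; col 6 → 2; col 8 → 0.
Sum: 0 + 1 + 2 + 0 = 3.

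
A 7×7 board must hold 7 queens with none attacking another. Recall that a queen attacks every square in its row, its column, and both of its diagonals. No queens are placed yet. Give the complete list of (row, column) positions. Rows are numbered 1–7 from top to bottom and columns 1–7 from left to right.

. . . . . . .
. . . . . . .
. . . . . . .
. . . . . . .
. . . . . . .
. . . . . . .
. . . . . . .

Row 1: Safe: 1, 2, 3, 4, 5, 6, 7. Place at column 7.
Row 2: attacked by (1,7)→{6,7}. Safe: 1, 2, 3, 4, 5. Place at column 3.
Row 3: attacked by (1,7)→{5,7}; (2,3)→{2,3,4}. Safe: 1, 6. Place at column 6.
Row 4: attacked by (1,7)→{4,7}; (2,3)→{1,3,5}; (3,6)→{5,6,7}. Safe: 2. Place at column 2.
Row 5: attacked by (1,7)→{3,7}; (2,3)→{3,6}; (3,6)→{4,6}; (4,2)→{1,2,3}. Safe: 5. Place at column 5.
Row 6: attacked by (1,7)→{2,7}; (2,3)→{3,7}; (3,6)→{3,6}; (4,2)→{2,4}; (5,5)→{4,5,6}. Safe: 1. Place at column 1.
Row 7: attacked by (1,7)→{1,7}; (2,3)→{3}; (3,6)→{2,6}; (4,2)→{2,5}; (5,5)→{3,5,7}; (6,1)→{1,2}. Safe: 4. Place at column 4.
Columns [7, 3, 6, 2, 5, 1, 4], r−c [-6, -1, -3, 2, 0, 5, 3], r+c [8, 5, 9, 6, 10, 7, 11] are all distinct, so no two queens attack.

(1,7) (2,3) (3,6) (4,2) (5,5) (6,1) (7,4)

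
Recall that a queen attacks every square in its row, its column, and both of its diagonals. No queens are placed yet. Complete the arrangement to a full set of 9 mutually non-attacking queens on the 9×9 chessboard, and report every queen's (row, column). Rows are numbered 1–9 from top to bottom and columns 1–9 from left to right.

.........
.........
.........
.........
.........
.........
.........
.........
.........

Row 1: Safe: 1, 2, 3, 4, 5, 6, 7, 8, 9. Place at column 5.
Row 2: attacked by (1,5)→{4,5,6}. Safe: 1, 2, 3, 7, 8, 9. Place at column 7.
Row 3: attacked by (1,5)→{3,5,7}; (2,7)→{6,7,8}. Safe: 1, 2, 4, 9. Place at column 1.
Row 4: attacked by (1,5)→{2,5,8}; (2,7)→{5,7,9}; (3,1)→{1,2}. Safe: 3, 4, 6. Place at column 4.
Row 5: attacked by (1,5)→{1,5,9}; (2,7)→{4,7}; (3,1)→{1,3}; (4,4)→{3,4,5}. Safe: 2, 6, 8. Place at column 2.
Row 6: attacked by (1,5)→{5}; (2,7)→{3,7}; (3,1)→{1,4}; (4,4)→{2,4,6}; (5,2)→{1,2,3}. Safe: 8, 9. Place at column 8.
Row 7: attacked by (1,5)→{5}; (2,7)→{2,7}; (3,1)→{1,5}; (4,4)→{1,4,7}; (5,2)→{2,4}; (6,8)→{7,8,9}. Safe: 3, 6. Place at column 6.
Row 8: attacked by (1,5)→{5}; (2,7)→{1,7}; (3,1)→{1,6}; (4,4)→{4,8}; (5,2)→{2,5}; (6,8)→{6,8}; (7,6)→{5,6,7}. Safe: 3, 9. Place at column 9.
Row 9: attacked by (1,5)→{5}; (2,7)→{7}; (3,1)→{1,7}; (4,4)→{4,9}; (5,2)→{2,6}; (6,8)→{5,8}; (7,6)→{4,6,8}; (8,9)→{8,9}. Safe: 3. Place at column 3.
Columns [5, 7, 1, 4, 2, 8, 6, 9, 3], r−c [-4, -5, 2, 0, 3, -2, 1, -1, 6], r+c [6, 9, 4, 8, 7, 14, 13, 17, 12] are all distinct, so no two queens attack.

(1,5) (2,7) (3,1) (4,4) (5,2) (6,8) (7,6) (8,9) (9,3)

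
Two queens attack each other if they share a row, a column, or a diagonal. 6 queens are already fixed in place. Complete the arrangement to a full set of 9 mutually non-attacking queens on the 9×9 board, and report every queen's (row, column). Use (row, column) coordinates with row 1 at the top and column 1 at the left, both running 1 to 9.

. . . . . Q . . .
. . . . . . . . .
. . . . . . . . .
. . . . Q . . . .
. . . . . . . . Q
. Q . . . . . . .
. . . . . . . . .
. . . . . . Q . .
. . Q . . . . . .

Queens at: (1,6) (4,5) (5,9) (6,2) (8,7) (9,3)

(1,6) (2,8) (3,1) (4,5) (5,9) (6,2) (7,4) (8,7) (9,3)

Row 2: attacked by (1,6)→{5,6,7}; (4,5)→{3,5,7}; (5,9)→{6,9}; (6,2)→{2,6}; (8,7)→{1,7}; (9,3)→{3}. Safe: 4, 8. Place at column 8.
Row 3: attacked by (1,6)→{4,6,8}; (2,8)→{7,8,9}; (4,5)→{4,5,6}; (5,9)→{7,9}; (6,2)→{2,5}; (8,7)→{2,7}; (9,3)→{3,9}. Safe: 1. Place at column 1.
Row 7: attacked by (1,6)→{6}; (2,8)→{3,8}; (3,1)→{1,5}; (4,5)→{2,5,8}; (5,9)→{7,9}; (6,2)→{1,2,3}; (8,7)→{6,7,8}; (9,3)→{1,3,5}. Safe: 4. Place at column 4.
Columns [6, 8, 1, 5, 9, 2, 4, 7, 3], r−c [-5, -6, 2, -1, -4, 4, 3, 1, 6], r+c [7, 10, 4, 9, 14, 8, 11, 15, 12] are all distinct, so no two queens attack.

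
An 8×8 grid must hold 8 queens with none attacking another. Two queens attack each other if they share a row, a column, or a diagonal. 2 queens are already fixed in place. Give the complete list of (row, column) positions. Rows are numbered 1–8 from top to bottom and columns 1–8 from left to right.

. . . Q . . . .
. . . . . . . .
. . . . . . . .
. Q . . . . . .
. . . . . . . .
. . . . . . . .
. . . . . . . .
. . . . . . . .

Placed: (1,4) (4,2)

(1,4) (2,6) (3,8) (4,2) (5,7) (6,1) (7,3) (8,5)

Row 2: attacked by (1,4)→{3,4,5}; (4,2)→{2,4}. Safe: 1, 6, 7, 8. Place at column 6.
Row 3: attacked by (1,4)→{2,4,6}; (2,6)→{5,6,7}; (4,2)→{1,2,3}. Safe: 8. Place at column 8.
Row 5: attacked by (1,4)→{4,8}; (2,6)→{3,6}; (3,8)→{6,8}; (4,2)→{1,2,3}. Safe: 5, 7. Place at column 7.
Row 6: attacked by (1,4)→{4}; (2,6)→{2,6}; (3,8)→{5,8}; (4,2)→{2,4}; (5,7)→{6,7,8}. Safe: 1, 3. Place at column 1.
Row 7: attacked by (1,4)→{4}; (2,6)→{1,6}; (3,8)→{4,8}; (4,2)→{2,5}; (5,7)→{5,7}; (6,1)→{1,2}. Safe: 3. Place at column 3.
Row 8: attacked by (1,4)→{4}; (2,6)→{6}; (3,8)→{3,8}; (4,2)→{2,6}; (5,7)→{4,7}; (6,1)→{1,3}; (7,3)→{2,3,4}. Safe: 5. Place at column 5.
Columns [4, 6, 8, 2, 7, 1, 3, 5], r−c [-3, -4, -5, 2, -2, 5, 4, 3], r+c [5, 8, 11, 6, 12, 7, 10, 13] are all distinct, so no two queens attack.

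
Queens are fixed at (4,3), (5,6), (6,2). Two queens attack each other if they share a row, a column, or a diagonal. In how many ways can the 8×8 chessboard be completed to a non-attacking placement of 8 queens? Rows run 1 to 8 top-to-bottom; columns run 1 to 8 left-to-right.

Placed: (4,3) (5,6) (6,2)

2

Branch on row 1: col 1 → 0; col 4 → 1; col 5 → 0; col 8 → 1.
Sum: 0 + 1 + 0 + 1 = 2.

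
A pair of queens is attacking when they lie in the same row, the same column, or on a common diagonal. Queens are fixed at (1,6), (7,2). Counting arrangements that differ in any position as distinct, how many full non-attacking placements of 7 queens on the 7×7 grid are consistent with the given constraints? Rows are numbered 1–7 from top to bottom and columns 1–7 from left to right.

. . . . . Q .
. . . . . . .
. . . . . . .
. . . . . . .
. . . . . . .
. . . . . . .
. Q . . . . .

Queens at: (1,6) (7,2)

4

Branch on row 2: col 1 → 0; col 3 → 3; col 4 → 1.
Sum: 0 + 3 + 1 = 4.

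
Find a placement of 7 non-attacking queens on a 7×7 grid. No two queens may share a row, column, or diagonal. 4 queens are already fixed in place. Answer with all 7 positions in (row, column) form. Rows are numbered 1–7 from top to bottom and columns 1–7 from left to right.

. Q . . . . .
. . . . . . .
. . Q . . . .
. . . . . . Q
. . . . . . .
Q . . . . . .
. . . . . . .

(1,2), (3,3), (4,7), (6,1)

(1,2) (2,6) (3,3) (4,7) (5,4) (6,1) (7,5)

Row 2: attacked by (1,2)→{1,2,3}; (3,3)→{2,3,4}; (4,7)→{5,7}; (6,1)→{1,5}. Safe: 6. Place at column 6.
Row 5: attacked by (1,2)→{2,6}; (2,6)→{3,6}; (3,3)→{1,3,5}; (4,7)→{6,7}; (6,1)→{1,2}. Safe: 4. Place at column 4.
Row 7: attacked by (1,2)→{2}; (2,6)→{1,6}; (3,3)→{3,7}; (4,7)→{4,7}; (5,4)→{2,4,6}; (6,1)→{1,2}. Safe: 5. Place at column 5.
Columns [2, 6, 3, 7, 4, 1, 5], r−c [-1, -4, 0, -3, 1, 5, 2], r+c [3, 8, 6, 11, 9, 7, 12] are all distinct, so no two queens attack.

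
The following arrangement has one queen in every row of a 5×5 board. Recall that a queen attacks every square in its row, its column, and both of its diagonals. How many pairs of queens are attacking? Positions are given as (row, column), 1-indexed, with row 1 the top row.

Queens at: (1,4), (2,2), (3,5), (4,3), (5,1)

All columns are distinct and no two queens satisfy |Δrow| = |Δcol|, so no pair attacks.

0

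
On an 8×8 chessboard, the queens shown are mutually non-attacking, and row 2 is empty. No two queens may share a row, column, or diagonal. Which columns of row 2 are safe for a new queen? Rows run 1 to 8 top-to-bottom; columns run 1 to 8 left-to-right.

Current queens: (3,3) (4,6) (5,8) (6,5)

columns 7

(3,3) attacks row 2 at column 3 and diagonals 2, 4.
(4,6) attacks row 2 at column 6 and diagonals 4, 8.
(5,8) attacks row 2 at column 8 and diagonals 5.
(6,5) attacks row 2 at column 5 and diagonals 1.
Attacked columns: {1, 2, 3, 4, 5, 6, 8}. Safe: {7}.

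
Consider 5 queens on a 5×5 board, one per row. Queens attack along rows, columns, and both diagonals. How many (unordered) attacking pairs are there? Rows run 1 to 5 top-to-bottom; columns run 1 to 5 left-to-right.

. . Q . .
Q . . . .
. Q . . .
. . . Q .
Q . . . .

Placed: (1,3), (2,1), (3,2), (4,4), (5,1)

2

Same column: (2,1)–(5,1) (column 1).
Same diagonal: (2,1)–(3,2) (|2−3| = |1−2| = 1).
Total attacking pairs: 2.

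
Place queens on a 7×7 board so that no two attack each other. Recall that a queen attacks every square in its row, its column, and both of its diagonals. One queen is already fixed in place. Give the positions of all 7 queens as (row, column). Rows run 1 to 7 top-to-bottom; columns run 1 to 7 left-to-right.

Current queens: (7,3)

Row 1: attacked by (7,3)→{3}. Safe: 1, 2, 4, 5, 6, 7. Place at column 5.
Row 2: attacked by (1,5)→{4,5,6}; (7,3)→{3}. Safe: 1, 2, 7. Place at column 1.
Row 3: attacked by (1,5)→{3,5,7}; (2,1)→{1,2}; (7,3)→{3,7}. Safe: 4, 6. Place at column 6.
Row 4: attacked by (1,5)→{2,5}; (2,1)→{1,3}; (3,6)→{5,6,7}; (7,3)→{3,6}. Safe: 4. Place at column 4.
Row 5: attacked by (1,5)→{1,5}; (2,1)→{1,4}; (3,6)→{4,6}; (4,4)→{3,4,5}; (7,3)→{1,3,5}. Safe: 2, 7. Place at column 2.
Row 6: attacked by (1,5)→{5}; (2,1)→{1,5}; (3,6)→{3,6}; (4,4)→{2,4,6}; (5,2)→{1,2,3}; (7,3)→{2,3,4}. Safe: 7. Place at column 7.
Columns [5, 1, 6, 4, 2, 7, 3], r−c [-4, 1, -3, 0, 3, -1, 4], r+c [6, 3, 9, 8, 7, 13, 10] are all distinct, so no two queens attack.

(1,5) (2,1) (3,6) (4,4) (5,2) (6,7) (7,3)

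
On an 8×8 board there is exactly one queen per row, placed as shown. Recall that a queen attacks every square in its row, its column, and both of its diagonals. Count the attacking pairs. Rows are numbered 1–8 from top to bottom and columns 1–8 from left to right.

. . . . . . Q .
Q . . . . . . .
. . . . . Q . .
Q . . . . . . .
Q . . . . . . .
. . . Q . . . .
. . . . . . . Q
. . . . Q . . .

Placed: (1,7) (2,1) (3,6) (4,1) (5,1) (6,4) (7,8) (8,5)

4

Same column: (2,1)–(4,1) (column 1); (2,1)–(5,1) (column 1); (4,1)–(5,1) (column 1).
Same diagonal: (4,1)–(8,5) (|4−8| = |1−5| = 4).
Total attacking pairs: 4.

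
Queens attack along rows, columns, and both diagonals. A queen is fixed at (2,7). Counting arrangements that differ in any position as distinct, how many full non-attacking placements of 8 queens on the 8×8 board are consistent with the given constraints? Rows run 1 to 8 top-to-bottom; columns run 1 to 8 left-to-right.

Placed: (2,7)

Branch on row 1: col 1 → 2; col 2 → 2; col 3 → 2; col 4 → 4; col 5 → 6.
Sum: 2 + 2 + 2 + 4 + 6 = 16.

16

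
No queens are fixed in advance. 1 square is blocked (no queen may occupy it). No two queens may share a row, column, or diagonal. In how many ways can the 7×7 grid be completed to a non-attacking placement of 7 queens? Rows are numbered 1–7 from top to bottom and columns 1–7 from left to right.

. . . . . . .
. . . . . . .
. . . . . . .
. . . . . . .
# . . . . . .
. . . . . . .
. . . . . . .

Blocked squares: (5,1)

Branch on row 1: col 1 → 4; col 2 → 5; col 3 → 5; col 4 → 6; col 5 → 6; col 6 → 5; col 7 → 3.
Sum: 4 + 5 + 5 + 6 + 6 + 5 + 3 = 34.

34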